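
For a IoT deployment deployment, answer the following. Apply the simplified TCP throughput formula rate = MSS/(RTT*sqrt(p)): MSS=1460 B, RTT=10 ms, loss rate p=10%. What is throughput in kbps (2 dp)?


Given: MSS = 1460 bytes, RTT = 10 ms, loss = 10%
RTT in seconds = 10 / 1000 = 0.01
Loss rate = 10% = 0.1
sqrt(loss) = sqrt(0.1) = 0.316227766017
Throughput (bytes/s) = 1460 / (0.01 * 0.316227766017) = 461692.5384
Throughput (kbps) = 461692.5384 * 8 / 1000 = 3693.540307 -> 3693.54 kbps (2 dp)

3693.54


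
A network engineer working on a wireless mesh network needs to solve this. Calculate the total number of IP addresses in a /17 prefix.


Given: CIDR prefix /17
Host bits = 32 - 17 = 15
Total addresses = 2^15 = 32768

32768


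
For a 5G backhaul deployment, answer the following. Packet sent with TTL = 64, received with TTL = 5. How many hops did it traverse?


Given: initial TTL = 64, received TTL = 5
Hops = initial TTL - received TTL
Hops = 64 - 5 = 59

59


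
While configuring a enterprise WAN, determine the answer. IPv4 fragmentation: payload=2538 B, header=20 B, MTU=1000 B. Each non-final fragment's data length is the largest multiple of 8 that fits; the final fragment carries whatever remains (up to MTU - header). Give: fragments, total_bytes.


Max data per non-final fragment = floor((MTU - header)/8)*8 = floor((1000 - 20)/8)*8 = floor(980/8)*8 = 976 B
Final fragment needs no 8-byte alignment: it can carry up to MTU - header = 980 B
Non-final fragments needed = ceil((payload - 980) / 976) = ceil(1558/976) = ceil(1.5963) = 2
Number of fragments = 2 + 1 = 3
Fragment sizes (data): 2 * 976 B + 586 B (last, 586 <= 980 OK)
Total bytes sent = payload + n_frags * header = 2538 + 3*20 = 2538 + 60 = 2598 B

3, 2598


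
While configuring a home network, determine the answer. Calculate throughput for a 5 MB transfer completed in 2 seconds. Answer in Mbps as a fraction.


Given: file = 5 MB, time = 2 s
File in Mb = 5 * 8 = 40 Mb
Throughput = 40 / 2 Mbps
Throughput = 20 Mbps

20


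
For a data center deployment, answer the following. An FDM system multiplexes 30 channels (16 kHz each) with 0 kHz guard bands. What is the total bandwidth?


Given: 30 channels, 16 kHz each, guard = 0 kHz
Channel bandwidth = 30 * 16 = 480 kHz
Guard bands = 29 gaps * 0 kHz = 0 kHz
Total = 480 + 0 = 480 kHz

480


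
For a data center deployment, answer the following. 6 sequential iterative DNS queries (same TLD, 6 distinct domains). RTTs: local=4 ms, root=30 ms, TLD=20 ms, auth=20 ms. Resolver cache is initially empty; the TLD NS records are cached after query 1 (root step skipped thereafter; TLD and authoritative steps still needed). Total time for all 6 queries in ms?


Lookup 1 (cold cache): local + root + TLD + auth = 4 + 30 + 20 + 20 = 74 ms
Lookups 2..6 (TLD NS cached -> skip root; new domain -> still ask TLD and auth): local + TLD + auth = 4 + 20 + 20 = 44 ms each
Remaining 5 lookups: 5 * 44 = 220 ms
Total = 74 + 220 = 294 ms

294


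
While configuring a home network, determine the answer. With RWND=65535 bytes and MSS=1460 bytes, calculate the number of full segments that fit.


Given: RWND = 65535 bytes, MSS = 1460 bytes
Full segments = floor(RWND / MSS)
Full segments = floor(65535 / 1460)
Full segments = floor(44.887) = 44

44


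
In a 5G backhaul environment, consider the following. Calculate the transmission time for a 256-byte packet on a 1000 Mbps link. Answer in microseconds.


Given: packet = 256 bytes, bandwidth = 1000 Mbps
Packet in bits = 256 * 8 = 2048 bits
Bandwidth = 1000 * 10^6 = 1000000000 bps
Time = 2048 / 1000000000 seconds
Time in us = 2048 * 10^6 / 1000000000 = 2.048

2.048


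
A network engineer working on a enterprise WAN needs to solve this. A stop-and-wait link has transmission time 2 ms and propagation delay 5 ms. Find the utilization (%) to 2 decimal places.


Given: Ttrans = 2 ms, Tprop = 5 ms
RTT = 2 * Tprop = 2 * 5 = 10 ms
U = Ttrans / (Ttrans + RTT)
U = 2 / (2 + 10)
U = 2 / 12 = 0.166667
U% = 16.67%

16.67


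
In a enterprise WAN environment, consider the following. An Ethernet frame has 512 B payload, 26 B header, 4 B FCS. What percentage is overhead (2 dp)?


Given: payload = 512 B, header = 26 B, trailer = 4 B
Overhead bytes = header + trailer = 26 + 4 = 30
Total frame = payload + overhead = 512 + 30 = 542
Overhead % = 30 / 542 * 100 = 5.5351% -> 5.54% (2 dp)

5.54


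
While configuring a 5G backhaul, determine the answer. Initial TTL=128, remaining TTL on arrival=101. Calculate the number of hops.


Given: initial TTL = 128, received TTL = 101
Hops = initial TTL - received TTL
Hops = 128 - 101 = 27

27


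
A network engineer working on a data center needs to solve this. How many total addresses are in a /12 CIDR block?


Given: CIDR prefix /12
Host bits = 32 - 12 = 20
Total addresses = 2^20 = 1048576

1048576


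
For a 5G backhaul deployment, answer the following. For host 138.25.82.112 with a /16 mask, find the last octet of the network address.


Given: IP = 138.25.82.112, prefix = /16
Subnet mask = 255.255.0.0
Last octet of IP: 112
Last octet of mask: 0
Network last octet = 112 AND 0 = 0

0


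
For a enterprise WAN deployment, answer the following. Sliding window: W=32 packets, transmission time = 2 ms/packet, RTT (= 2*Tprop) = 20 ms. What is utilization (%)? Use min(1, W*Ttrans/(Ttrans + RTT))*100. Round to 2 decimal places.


Given: W = 32, Ttrans = 2 ms, RTT = 20 ms (= 2 * Tprop, Tprop = 10 ms)
Cycle time = Ttrans + RTT = 2 + 20 = 22 ms (first packet sent until its ACK returns)
W * Ttrans = 32 * 2 = 64 ms of sending per cycle
W * Ttrans / (Ttrans + RTT) = 64 / 22 = 2.909091
U = min(1, 2.909091) = 1.000000
U% = 100.00%

100.00


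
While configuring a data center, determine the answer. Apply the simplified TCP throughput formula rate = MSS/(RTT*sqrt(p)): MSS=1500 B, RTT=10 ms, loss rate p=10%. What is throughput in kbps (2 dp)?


Given: MSS = 1500 bytes, RTT = 10 ms, loss = 10%
RTT in seconds = 10 / 1000 = 0.01
Loss rate = 10% = 0.1
sqrt(loss) = sqrt(0.1) = 0.316227766017
Throughput (bytes/s) = 1500 / (0.01 * 0.316227766017) = 474341.6490
Throughput (kbps) = 474341.6490 * 8 / 1000 = 3794.733192 -> 3794.73 kbps (2 dp)

3794.73


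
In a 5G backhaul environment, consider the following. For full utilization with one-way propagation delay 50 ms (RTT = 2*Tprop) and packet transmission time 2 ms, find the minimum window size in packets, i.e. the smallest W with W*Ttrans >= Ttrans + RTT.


Given: Ttrans = 2 ms, RTT = 100 ms (= 2 * Tprop, Tprop = 50 ms)
Time until first ACK returns = Ttrans + RTT = 2 + 100 = 102 ms
Need W * Ttrans >= Ttrans + RTT  ->  W >= (Ttrans + RTT) / Ttrans
(Ttrans + RTT) / Ttrans = 102 / 2 = 51
W_min = ceil(51) = 51

51


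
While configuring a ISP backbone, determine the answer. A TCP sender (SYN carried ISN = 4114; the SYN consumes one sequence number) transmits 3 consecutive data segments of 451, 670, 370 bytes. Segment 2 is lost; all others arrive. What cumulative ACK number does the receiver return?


SYN uses sequence number 4114; first data byte = ISN + 1 = 4115.
Segment 1: SEQ = 4115, len = 451 B, covers [4115, 4565]
Segment 2: SEQ = 4566, len = 670 B, covers [4566, 5235] [LOST]
Segment 3: SEQ = 5236, len = 370 B, covers [5236, 5605]
In-order data received: bytes [4115, 4565] (segments 1..1).
Segment 2 missing -> gap begins at byte 4566; later segments buffered out of order.
Cumulative ACK = next expected in-order byte = 4115 + 451 = 4566

4566


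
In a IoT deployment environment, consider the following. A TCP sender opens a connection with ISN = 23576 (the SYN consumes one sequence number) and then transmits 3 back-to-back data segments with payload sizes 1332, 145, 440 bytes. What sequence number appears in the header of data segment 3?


The SYN occupies sequence number ISN = 23576, so the first data byte is ISN + 1 = 23577.
SEQ of data segment i = (ISN + 1) + sum of payload sizes of segments 1..i-1.
Segment 1: SEQ = 23577, payload = 1332 bytes
Segment 2: SEQ = 24909, payload = 145 bytes
Segment 3: SEQ = 25054, payload = 440 bytes
SEQ of segment 3 = 23577 + 1332 + 145 = 25054

25054


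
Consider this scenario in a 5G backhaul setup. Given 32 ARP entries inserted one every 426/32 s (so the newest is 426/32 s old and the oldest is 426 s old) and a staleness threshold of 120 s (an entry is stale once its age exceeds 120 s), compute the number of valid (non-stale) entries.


Ages are k * 426/32 s for k = 1..32 (spacing = 13.3125 s).
Entry k is valid iff k * 426/32 <= 120 iff k <= 32 * 120 / 426 = 9.0141
n_valid = floor(9.0141) = 9
(n_stale = 32 - 9 = 23)

9


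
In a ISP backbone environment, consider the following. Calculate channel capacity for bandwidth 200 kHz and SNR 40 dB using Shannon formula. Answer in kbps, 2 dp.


Given: B = 200 kHz, SNR = 40 dB
SNR linear = 10^(40/10) = 10000
1 + SNR = 10001
log2(10001) = 13.2878566418
C = 200 * 1000 * 13.2878566418 = 2657571.3284 bps
C = 2657.571328 kbps -> 2657.57 kbps (2 dp)

2657.57


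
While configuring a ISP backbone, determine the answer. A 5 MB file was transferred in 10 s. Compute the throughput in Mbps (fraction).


Given: file = 5 MB, time = 10 s
File in Mb = 5 * 8 = 40 Mb
Throughput = 40 / 10 Mbps
Throughput = 4 Mbps

4


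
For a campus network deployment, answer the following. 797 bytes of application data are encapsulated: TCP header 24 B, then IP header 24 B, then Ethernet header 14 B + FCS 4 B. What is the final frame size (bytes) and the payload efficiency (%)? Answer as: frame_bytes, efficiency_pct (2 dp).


TCP segment = 797 + 24 = 821 B
IP packet = 821 + 24 = 845 B
Ethernet frame = 845 + 14 + 4 = 863 B
Efficiency = app / frame = 797 / 863 = 0.923523 = 92.3523% -> 92.35% (2 dp)

863, 92.35


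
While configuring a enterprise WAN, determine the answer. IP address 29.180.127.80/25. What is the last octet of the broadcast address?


Given: IP = 29.180.127.80, prefix = /25
Host bits = 32 - 25 = 7
Network last octet = 80 AND mask = 0
Host part size = 2^7 - 1 = 127
Broadcast last octet = 0 OR 127 = 127

127


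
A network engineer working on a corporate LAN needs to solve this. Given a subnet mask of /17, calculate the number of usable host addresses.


Given: subnet mask /17
Host bits = 32 - 17 = 15
Total addresses = 2^15 = 32768
Usable hosts = 32768 - 2 (network + broadcast) = 32766

32766


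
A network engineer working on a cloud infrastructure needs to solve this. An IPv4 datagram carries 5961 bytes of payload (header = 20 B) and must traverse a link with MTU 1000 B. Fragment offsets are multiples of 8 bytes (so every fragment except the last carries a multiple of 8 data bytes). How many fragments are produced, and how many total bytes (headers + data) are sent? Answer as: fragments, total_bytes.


Max data per non-final fragment = floor((MTU - header)/8)*8 = floor((1000 - 20)/8)*8 = floor(980/8)*8 = 976 B
Final fragment needs no 8-byte alignment: it can carry up to MTU - header = 980 B
Non-final fragments needed = ceil((payload - 980) / 976) = ceil(4981/976) = ceil(5.1035) = 6
Number of fragments = 6 + 1 = 7
Fragment sizes (data): 6 * 976 B + 105 B (last, 105 <= 980 OK)
Total bytes sent = payload + n_frags * header = 5961 + 7*20 = 5961 + 140 = 6101 B

7, 6101


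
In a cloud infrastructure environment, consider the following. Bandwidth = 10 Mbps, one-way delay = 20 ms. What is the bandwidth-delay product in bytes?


Given: bandwidth = 10 Mbps, delay = 20 ms
BDP in bits = 10 * 10^6 * 20 / 1000
BDP in bits = 200000
BDP in bytes = 200000 / 8 = 25000

25000


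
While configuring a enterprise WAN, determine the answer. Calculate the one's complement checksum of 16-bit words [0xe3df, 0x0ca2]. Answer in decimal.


Given words: [0xe3df, 0x0ca2]
Step 1: Sum all words
Raw sum = 58335 + 3234 = 61569
One's complement = ~61569 & 0xFFFF = 3966

3966


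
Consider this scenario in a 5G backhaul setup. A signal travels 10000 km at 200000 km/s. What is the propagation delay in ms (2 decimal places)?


Given: distance = 10000 km, speed = 200000 km/s
Delay = distance / speed = 10000 / 200000 seconds
Delay in ms = 10000 * 1000 / 200000
Delay = 50.0000 ms
Rounded to 2 dp = 50.00 ms

50.00


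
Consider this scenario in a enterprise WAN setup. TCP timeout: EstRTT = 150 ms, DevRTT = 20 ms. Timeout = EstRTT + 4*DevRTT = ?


Given: EstRTT = 150 ms, DevRTT = 20 ms
Timeout = EstRTT + 4 * DevRTT
4 * DevRTT = 4 * 20 = 80
Timeout = 150 + 80 = 230 ms

230


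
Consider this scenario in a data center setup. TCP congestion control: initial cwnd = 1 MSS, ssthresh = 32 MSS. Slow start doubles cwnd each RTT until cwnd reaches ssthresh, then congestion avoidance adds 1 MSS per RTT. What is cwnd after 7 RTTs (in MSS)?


RTT 0: cwnd = 1 MSS (initial)
RTT 1: cwnd = 2 MSS (slow start, doubled)
RTT 2: cwnd = 4 MSS (slow start, doubled)
RTT 3: cwnd = 8 MSS (slow start, doubled)
RTT 4: cwnd = 16 MSS (slow start, doubled)
RTT 5: cwnd = 32 MSS (slow start, doubled)
RTT 6: cwnd = 33 MSS (congestion avoidance, +1)
RTT 7: cwnd = 34 MSS (congestion avoidance, +1)

34


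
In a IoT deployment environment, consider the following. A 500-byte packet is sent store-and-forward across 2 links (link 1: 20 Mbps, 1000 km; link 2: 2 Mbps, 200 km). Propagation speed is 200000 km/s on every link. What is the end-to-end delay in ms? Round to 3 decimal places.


Packet = 500 bytes = 4000 bits. Store-and-forward: sum (t_trans + t_prop) per link.
Link 1: t_trans = 4000/(20*10^6) s = 0.2000 ms; t_prop = 1000/200000 s = 5.0000 ms; subtotal = 5.2000 ms
Link 2: t_trans = 4000/(2*10^6) s = 2.0000 ms; t_prop = 200/200000 s = 1.0000 ms; subtotal = 3.0000 ms
End-to-end = 5.2000 + 3.0000 = 8.2000 ms -> 8.200 ms (3 dp)

8.200


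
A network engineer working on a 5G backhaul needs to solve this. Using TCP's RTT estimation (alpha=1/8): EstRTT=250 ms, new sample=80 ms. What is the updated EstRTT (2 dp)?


Given: EstRTT = 250 ms, SampleRTT = 80 ms, alpha = 1/8
New EstRTT = (1 - alpha) * EstRTT + alpha * SampleRTT
(7/8) * 250 = 218.75
(1/8) * 80 = 10
New EstRTT = 218.75 + 10 = 228.75 ms -> 228.75 ms (2 dp)

228.75


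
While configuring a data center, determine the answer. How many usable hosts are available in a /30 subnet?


Given: subnet mask /30
Host bits = 32 - 30 = 2
Total addresses = 2^2 = 4
Usable hosts = 4 - 2 (network + broadcast) = 2

2


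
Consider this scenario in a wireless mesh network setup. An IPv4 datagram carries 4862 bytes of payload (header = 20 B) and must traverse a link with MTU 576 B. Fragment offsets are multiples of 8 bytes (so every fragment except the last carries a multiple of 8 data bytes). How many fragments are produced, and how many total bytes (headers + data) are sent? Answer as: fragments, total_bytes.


Max data per non-final fragment = floor((MTU - header)/8)*8 = floor((576 - 20)/8)*8 = floor(556/8)*8 = 552 B
Final fragment needs no 8-byte alignment: it can carry up to MTU - header = 556 B
Non-final fragments needed = ceil((payload - 556) / 552) = ceil(4306/552) = ceil(7.8007) = 8
Number of fragments = 8 + 1 = 9
Fragment sizes (data): 8 * 552 B + 446 B (last, 446 <= 556 OK)
Total bytes sent = payload + n_frags * header = 4862 + 9*20 = 4862 + 180 = 5042 B

9, 5042


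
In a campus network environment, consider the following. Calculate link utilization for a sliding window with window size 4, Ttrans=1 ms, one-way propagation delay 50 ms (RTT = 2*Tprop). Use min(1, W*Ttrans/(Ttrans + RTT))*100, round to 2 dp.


Given: W = 4, Ttrans = 1 ms, RTT = 100 ms (= 2 * Tprop, Tprop = 50 ms)
Cycle time = Ttrans + RTT = 1 + 100 = 101 ms (first packet sent until its ACK returns)
W * Ttrans = 4 * 1 = 4 ms of sending per cycle
W * Ttrans / (Ttrans + RTT) = 4 / 101 = 0.039604
U = min(1, 0.039604) = 0.039604
U% = 3.96%

3.96


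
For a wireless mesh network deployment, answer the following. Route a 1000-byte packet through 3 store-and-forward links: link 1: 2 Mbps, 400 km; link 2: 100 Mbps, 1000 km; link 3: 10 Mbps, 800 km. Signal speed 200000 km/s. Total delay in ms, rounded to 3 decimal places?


Packet = 1000 bytes = 8000 bits. Store-and-forward: sum (t_trans + t_prop) per link.
Link 1: t_trans = 8000/(2*10^6) s = 4.0000 ms; t_prop = 400/200000 s = 2.0000 ms; subtotal = 6.0000 ms
Link 2: t_trans = 8000/(100*10^6) s = 0.0800 ms; t_prop = 1000/200000 s = 5.0000 ms; subtotal = 5.0800 ms
Link 3: t_trans = 8000/(10*10^6) s = 0.8000 ms; t_prop = 800/200000 s = 4.0000 ms; subtotal = 4.8000 ms
End-to-end = 6.0000 + 5.0800 + 4.8000 = 15.8800 ms -> 15.880 ms (3 dp)

15.880


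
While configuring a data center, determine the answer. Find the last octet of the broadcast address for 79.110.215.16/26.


Given: IP = 79.110.215.16, prefix = /26
Host bits = 32 - 26 = 6
Network last octet = 16 AND mask = 0
Host part size = 2^6 - 1 = 63
Broadcast last octet = 0 OR 63 = 63

63


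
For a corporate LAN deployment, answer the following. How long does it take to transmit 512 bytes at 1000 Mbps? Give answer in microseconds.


Given: packet = 512 bytes, bandwidth = 1000 Mbps
Packet in bits = 512 * 8 = 4096 bits
Bandwidth = 1000 * 10^6 = 1000000000 bps
Time = 4096 / 1000000000 seconds
Time in us = 4096 * 10^6 / 1000000000 = 4.096

4.096


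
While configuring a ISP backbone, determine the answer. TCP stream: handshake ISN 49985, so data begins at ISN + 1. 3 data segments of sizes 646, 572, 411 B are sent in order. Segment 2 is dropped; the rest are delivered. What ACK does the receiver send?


SYN uses sequence number 49985; first data byte = ISN + 1 = 49986.
Segment 1: SEQ = 49986, len = 646 B, covers [49986, 50631]
Segment 2: SEQ = 50632, len = 572 B, covers [50632, 51203] [LOST]
Segment 3: SEQ = 51204, len = 411 B, covers [51204, 51614]
In-order data received: bytes [49986, 50631] (segments 1..1).
Segment 2 missing -> gap begins at byte 50632; later segments buffered out of order.
Cumulative ACK = next expected in-order byte = 49986 + 646 = 50632

50632


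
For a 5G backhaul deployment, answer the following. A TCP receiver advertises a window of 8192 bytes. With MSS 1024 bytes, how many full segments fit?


Given: RWND = 8192 bytes, MSS = 1024 bytes
Full segments = floor(RWND / MSS)
Full segments = floor(8192 / 1024)
Full segments = floor(8.0) = 8

8


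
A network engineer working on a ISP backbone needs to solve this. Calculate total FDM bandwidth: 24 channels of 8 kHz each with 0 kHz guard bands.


Given: 24 channels, 8 kHz each, guard = 0 kHz
Channel bandwidth = 24 * 8 = 192 kHz
Guard bands = 23 gaps * 0 kHz = 0 kHz
Total = 192 + 0 = 192 kHz

192


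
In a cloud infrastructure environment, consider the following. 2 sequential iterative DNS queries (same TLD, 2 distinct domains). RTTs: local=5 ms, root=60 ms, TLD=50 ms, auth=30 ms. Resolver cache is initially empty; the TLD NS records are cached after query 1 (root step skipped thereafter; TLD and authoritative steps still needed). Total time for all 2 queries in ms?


Lookup 1 (cold cache): local + root + TLD + auth = 5 + 60 + 50 + 30 = 145 ms
Lookups 2..2 (TLD NS cached -> skip root; new domain -> still ask TLD and auth): local + TLD + auth = 5 + 50 + 30 = 85 ms each
Remaining 1 lookups: 1 * 85 = 85 ms
Total = 145 + 85 = 230 ms

230


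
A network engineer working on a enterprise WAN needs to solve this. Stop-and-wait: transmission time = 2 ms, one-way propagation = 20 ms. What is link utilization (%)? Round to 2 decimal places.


Given: Ttrans = 2 ms, Tprop = 20 ms
RTT = 2 * Tprop = 2 * 20 = 40 ms
U = Ttrans / (Ttrans + RTT)
U = 2 / (2 + 40)
U = 2 / 42 = 0.047619
U% = 4.76%

4.76


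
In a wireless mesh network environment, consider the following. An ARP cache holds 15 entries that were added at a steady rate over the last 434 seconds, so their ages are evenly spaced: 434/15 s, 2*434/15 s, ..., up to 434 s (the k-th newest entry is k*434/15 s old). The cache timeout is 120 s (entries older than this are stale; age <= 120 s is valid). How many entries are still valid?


Ages are k * 434/15 s for k = 1..15 (spacing = 28.9333 s).
Entry k is valid iff k * 434/15 <= 120 iff k <= 15 * 120 / 434 = 4.1475
n_valid = floor(4.1475) = 4
(n_stale = 15 - 4 = 11)

4


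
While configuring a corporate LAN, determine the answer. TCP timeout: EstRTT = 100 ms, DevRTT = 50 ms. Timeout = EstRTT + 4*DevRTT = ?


Given: EstRTT = 100 ms, DevRTT = 50 ms
Timeout = EstRTT + 4 * DevRTT
4 * DevRTT = 4 * 50 = 200
Timeout = 100 + 200 = 300 ms

300


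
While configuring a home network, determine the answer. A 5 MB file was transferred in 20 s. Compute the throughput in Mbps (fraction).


Given: file = 5 MB, time = 20 s
File in Mb = 5 * 8 = 40 Mb
Throughput = 40 / 20 Mbps
Throughput = 2 Mbps

2


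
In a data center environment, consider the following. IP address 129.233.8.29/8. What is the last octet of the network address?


Given: IP = 129.233.8.29, prefix = /8
Subnet mask = 255.0.0.0
Last octet of IP: 29
Last octet of mask: 0
Network last octet = 29 AND 0 = 0

0


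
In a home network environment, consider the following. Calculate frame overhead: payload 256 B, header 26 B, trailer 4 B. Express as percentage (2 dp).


Given: payload = 256 B, header = 26 B, trailer = 4 B
Overhead bytes = header + trailer = 26 + 4 = 30
Total frame = payload + overhead = 256 + 30 = 286
Overhead % = 30 / 286 * 100 = 10.4895% -> 10.49% (2 dp)

10.49


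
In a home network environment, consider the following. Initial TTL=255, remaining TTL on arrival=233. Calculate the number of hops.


Given: initial TTL = 255, received TTL = 233
Hops = initial TTL - received TTL
Hops = 255 - 233 = 22

22


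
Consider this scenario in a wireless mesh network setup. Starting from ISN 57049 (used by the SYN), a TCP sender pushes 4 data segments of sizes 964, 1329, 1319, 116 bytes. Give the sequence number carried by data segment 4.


The SYN occupies sequence number ISN = 57049, so the first data byte is ISN + 1 = 57050.
SEQ of data segment i = (ISN + 1) + sum of payload sizes of segments 1..i-1.
Segment 1: SEQ = 57050, payload = 964 bytes
Segment 2: SEQ = 58014, payload = 1329 bytes
Segment 3: SEQ = 59343, payload = 1319 bytes
Segment 4: SEQ = 60662, payload = 116 bytes
SEQ of segment 4 = 57050 + 964 + 1329 + 1319 = 60662

60662


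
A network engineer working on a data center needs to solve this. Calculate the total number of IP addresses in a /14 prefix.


Given: CIDR prefix /14
Host bits = 32 - 14 = 18
Total addresses = 2^18 = 262144

262144


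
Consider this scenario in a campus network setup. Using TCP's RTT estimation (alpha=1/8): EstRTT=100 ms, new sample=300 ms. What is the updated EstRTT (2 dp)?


Given: EstRTT = 100 ms, SampleRTT = 300 ms, alpha = 1/8
New EstRTT = (1 - alpha) * EstRTT + alpha * SampleRTT
(7/8) * 100 = 87.5
(1/8) * 300 = 37.5
New EstRTT = 87.5 + 37.5 = 125 ms -> 125.00 ms (2 dp)

125.00


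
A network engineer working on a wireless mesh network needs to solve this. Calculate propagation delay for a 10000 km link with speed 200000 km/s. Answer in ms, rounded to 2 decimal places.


Given: distance = 10000 km, speed = 200000 km/s
Delay = distance / speed = 10000 / 200000 seconds
Delay in ms = 10000 * 1000 / 200000
Delay = 50.0000 ms
Rounded to 2 dp = 50.00 ms

50.00


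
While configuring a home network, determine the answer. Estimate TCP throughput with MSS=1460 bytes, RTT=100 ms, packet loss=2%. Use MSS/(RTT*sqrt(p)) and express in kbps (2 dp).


Given: MSS = 1460 bytes, RTT = 100 ms, loss = 2%
RTT in seconds = 100 / 1000 = 0.1
Loss rate = 2% = 0.02
sqrt(loss) = sqrt(0.02) = 0.141421356237
Throughput (bytes/s) = 1460 / (0.1 * 0.141421356237) = 103237.5901
Throughput (kbps) = 103237.5901 * 8 / 1000 = 825.900720 -> 825.90 kbps (2 dp)

825.90


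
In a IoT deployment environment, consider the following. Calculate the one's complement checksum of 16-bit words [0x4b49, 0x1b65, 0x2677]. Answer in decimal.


Given words: [0x4b49, 0x1b65, 0x2677]
Step 1: Sum all words
Raw sum = 19273 + 7013 + 9847 = 36133
One's complement = ~36133 & 0xFFFF = 29402

29402


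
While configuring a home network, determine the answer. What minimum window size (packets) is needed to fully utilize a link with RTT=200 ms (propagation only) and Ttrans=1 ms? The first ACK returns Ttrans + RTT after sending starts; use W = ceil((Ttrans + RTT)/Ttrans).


Given: Ttrans = 1 ms, RTT = 200 ms (= 2 * Tprop, Tprop = 100 ms)
Time until first ACK returns = Ttrans + RTT = 1 + 200 = 201 ms
Need W * Ttrans >= Ttrans + RTT  ->  W >= (Ttrans + RTT) / Ttrans
(Ttrans + RTT) / Ttrans = 201 / 1 = 201
W_min = ceil(201) = 201

201


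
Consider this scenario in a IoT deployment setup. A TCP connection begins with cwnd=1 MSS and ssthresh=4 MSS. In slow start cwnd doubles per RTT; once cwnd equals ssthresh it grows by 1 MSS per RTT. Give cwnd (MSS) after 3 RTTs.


RTT 0: cwnd = 1 MSS (initial)
RTT 1: cwnd = 2 MSS (slow start, doubled)
RTT 2: cwnd = 4 MSS (slow start, doubled)
RTT 3: cwnd = 5 MSS (congestion avoidance, +1)

5


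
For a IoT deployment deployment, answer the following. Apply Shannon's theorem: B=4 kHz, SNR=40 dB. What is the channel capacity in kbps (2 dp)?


Given: B = 4 kHz, SNR = 40 dB
SNR linear = 10^(40/10) = 10000
1 + SNR = 10001
log2(10001) = 13.2878566418
C = 4 * 1000 * 13.2878566418 = 53151.4266 bps
C = 53.151427 kbps -> 53.15 kbps (2 dp)

53.15


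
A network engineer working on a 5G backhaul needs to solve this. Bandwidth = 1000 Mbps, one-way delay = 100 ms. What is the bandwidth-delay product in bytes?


Given: bandwidth = 1000 Mbps, delay = 100 ms
BDP in bits = 1000 * 10^6 * 100 / 1000
BDP in bits = 100000000
BDP in bytes = 100000000 / 8 = 12500000

12500000


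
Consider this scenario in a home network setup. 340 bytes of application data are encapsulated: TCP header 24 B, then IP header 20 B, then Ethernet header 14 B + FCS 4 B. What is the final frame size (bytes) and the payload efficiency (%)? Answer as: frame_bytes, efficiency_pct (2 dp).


TCP segment = 340 + 24 = 364 B
IP packet = 364 + 20 = 384 B
Ethernet frame = 384 + 14 + 4 = 402 B
Efficiency = app / frame = 340 / 402 = 0.845771 = 84.5771% -> 84.58% (2 dp)

402, 84.58


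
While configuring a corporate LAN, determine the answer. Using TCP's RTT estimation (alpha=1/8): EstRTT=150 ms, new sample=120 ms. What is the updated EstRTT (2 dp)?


Given: EstRTT = 150 ms, SampleRTT = 120 ms, alpha = 1/8
New EstRTT = (1 - alpha) * EstRTT + alpha * SampleRTT
(7/8) * 150 = 131.25
(1/8) * 120 = 15
New EstRTT = 131.25 + 15 = 146.25 ms -> 146.25 ms (2 dp)

146.25


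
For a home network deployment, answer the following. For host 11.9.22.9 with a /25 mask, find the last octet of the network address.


Given: IP = 11.9.22.9, prefix = /25
Subnet mask = 255.255.255.128
Last octet of IP: 9
Last octet of mask: 128
Network last octet = 9 AND 128 = 0

0


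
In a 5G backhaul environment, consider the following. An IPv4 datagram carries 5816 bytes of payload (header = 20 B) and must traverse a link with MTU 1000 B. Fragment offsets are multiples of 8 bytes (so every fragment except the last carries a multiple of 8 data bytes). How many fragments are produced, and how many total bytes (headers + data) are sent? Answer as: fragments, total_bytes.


Max data per non-final fragment = floor((MTU - header)/8)*8 = floor((1000 - 20)/8)*8 = floor(980/8)*8 = 976 B
Final fragment needs no 8-byte alignment: it can carry up to MTU - header = 980 B
Non-final fragments needed = ceil((payload - 980) / 976) = ceil(4836/976) = ceil(4.9549) = 5
Number of fragments = 5 + 1 = 6
Fragment sizes (data): 5 * 976 B + 936 B (last, 936 <= 980 OK)
Total bytes sent = payload + n_frags * header = 5816 + 6*20 = 5816 + 120 = 5936 B

6, 5936


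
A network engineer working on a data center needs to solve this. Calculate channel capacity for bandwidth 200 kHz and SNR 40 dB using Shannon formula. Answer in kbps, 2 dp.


Given: B = 200 kHz, SNR = 40 dB
SNR linear = 10^(40/10) = 10000
1 + SNR = 10001
log2(10001) = 13.2878566418
C = 200 * 1000 * 13.2878566418 = 2657571.3284 bps
C = 2657.571328 kbps -> 2657.57 kbps (2 dp)

2657.57


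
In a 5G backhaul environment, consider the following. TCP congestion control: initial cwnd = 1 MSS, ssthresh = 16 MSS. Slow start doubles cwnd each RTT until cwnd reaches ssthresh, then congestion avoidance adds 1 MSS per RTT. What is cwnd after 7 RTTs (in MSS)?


RTT 0: cwnd = 1 MSS (initial)
RTT 1: cwnd = 2 MSS (slow start, doubled)
RTT 2: cwnd = 4 MSS (slow start, doubled)
RTT 3: cwnd = 8 MSS (slow start, doubled)
RTT 4: cwnd = 16 MSS (slow start, doubled)
RTT 5: cwnd = 17 MSS (congestion avoidance, +1)
RTT 6: cwnd = 18 MSS (congestion avoidance, +1)
RTT 7: cwnd = 19 MSS (congestion avoidance, +1)

19


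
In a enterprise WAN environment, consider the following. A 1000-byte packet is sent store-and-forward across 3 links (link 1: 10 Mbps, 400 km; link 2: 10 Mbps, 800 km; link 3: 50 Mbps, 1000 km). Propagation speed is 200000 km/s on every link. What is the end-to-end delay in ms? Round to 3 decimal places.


Packet = 1000 bytes = 8000 bits. Store-and-forward: sum (t_trans + t_prop) per link.
Link 1: t_trans = 8000/(10*10^6) s = 0.8000 ms; t_prop = 400/200000 s = 2.0000 ms; subtotal = 2.8000 ms
Link 2: t_trans = 8000/(10*10^6) s = 0.8000 ms; t_prop = 800/200000 s = 4.0000 ms; subtotal = 4.8000 ms
Link 3: t_trans = 8000/(50*10^6) s = 0.1600 ms; t_prop = 1000/200000 s = 5.0000 ms; subtotal = 5.1600 ms
End-to-end = 2.8000 + 4.8000 + 5.1600 = 12.7600 ms -> 12.760 ms (3 dp)

12.760


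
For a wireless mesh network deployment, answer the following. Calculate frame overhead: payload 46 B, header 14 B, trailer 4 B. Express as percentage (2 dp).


Given: payload = 46 B, header = 14 B, trailer = 4 B
Overhead bytes = header + trailer = 14 + 4 = 18
Total frame = payload + overhead = 46 + 18 = 64
Overhead % = 18 / 64 * 100 = 28.1250% -> 28.13% (2 dp)

28.13


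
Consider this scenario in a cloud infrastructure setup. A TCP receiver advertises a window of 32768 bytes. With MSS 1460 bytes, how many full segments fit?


Given: RWND = 32768 bytes, MSS = 1460 bytes
Full segments = floor(RWND / MSS)
Full segments = floor(32768 / 1460)
Full segments = floor(22.4438) = 22

22


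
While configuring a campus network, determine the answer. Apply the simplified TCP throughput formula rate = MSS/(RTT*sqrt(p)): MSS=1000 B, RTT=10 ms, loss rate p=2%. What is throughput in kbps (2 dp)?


Given: MSS = 1000 bytes, RTT = 10 ms, loss = 2%
RTT in seconds = 10 / 1000 = 0.01
Loss rate = 2% = 0.02
sqrt(loss) = sqrt(0.02) = 0.141421356237
Throughput (bytes/s) = 1000 / (0.01 * 0.141421356237) = 707106.7812
Throughput (kbps) = 707106.7812 * 8 / 1000 = 5656.854249 -> 5656.85 kbps (2 dp)

5656.85


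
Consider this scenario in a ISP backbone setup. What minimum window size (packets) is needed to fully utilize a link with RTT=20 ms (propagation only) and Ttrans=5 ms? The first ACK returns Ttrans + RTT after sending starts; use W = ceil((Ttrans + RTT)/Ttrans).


Given: Ttrans = 5 ms, RTT = 20 ms (= 2 * Tprop, Tprop = 10 ms)
Time until first ACK returns = Ttrans + RTT = 5 + 20 = 25 ms
Need W * Ttrans >= Ttrans + RTT  ->  W >= (Ttrans + RTT) / Ttrans
(Ttrans + RTT) / Ttrans = 25 / 5 = 5
W_min = ceil(5) = 5

5


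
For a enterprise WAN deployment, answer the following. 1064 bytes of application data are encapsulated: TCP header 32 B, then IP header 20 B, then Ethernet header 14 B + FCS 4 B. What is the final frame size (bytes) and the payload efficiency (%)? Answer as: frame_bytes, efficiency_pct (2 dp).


TCP segment = 1064 + 32 = 1096 B
IP packet = 1096 + 20 = 1116 B
Ethernet frame = 1116 + 14 + 4 = 1134 B
Efficiency = app / frame = 1064 / 1134 = 0.938272 = 93.8272% -> 93.83% (2 dp)

1134, 93.83


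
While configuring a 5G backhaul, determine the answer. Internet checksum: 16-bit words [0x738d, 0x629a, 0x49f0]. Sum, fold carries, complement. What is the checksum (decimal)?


Given words: [0x738d, 0x629a, 0x49f0]
Step 1: Sum all words
Raw sum = 29581 + 25242 + 18928 = 73751
Step 2: Fold carry: (8215 + 1) = 8216
One's complement = ~8216 & 0xFFFF = 57319

57319


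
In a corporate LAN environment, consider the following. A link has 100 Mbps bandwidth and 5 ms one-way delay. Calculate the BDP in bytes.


Given: bandwidth = 100 Mbps, delay = 5 ms
BDP in bits = 100 * 10^6 * 5 / 1000
BDP in bits = 500000
BDP in bytes = 500000 / 8 = 62500

62500


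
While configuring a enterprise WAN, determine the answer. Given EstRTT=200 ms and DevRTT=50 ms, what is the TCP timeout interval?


Given: EstRTT = 200 ms, DevRTT = 50 ms
Timeout = EstRTT + 4 * DevRTT
4 * DevRTT = 4 * 50 = 200
Timeout = 200 + 200 = 400 ms

400


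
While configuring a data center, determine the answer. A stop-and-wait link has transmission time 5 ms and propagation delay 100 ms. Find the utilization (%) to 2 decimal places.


Given: Ttrans = 5 ms, Tprop = 100 ms
RTT = 2 * Tprop = 2 * 100 = 200 ms
U = Ttrans / (Ttrans + RTT)
U = 5 / (5 + 200)
U = 5 / 205 = 0.02439
U% = 2.44%

2.44


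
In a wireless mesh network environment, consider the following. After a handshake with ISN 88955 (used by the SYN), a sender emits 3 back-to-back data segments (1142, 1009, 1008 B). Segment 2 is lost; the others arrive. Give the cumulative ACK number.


SYN uses sequence number 88955; first data byte = ISN + 1 = 88956.
Segment 1: SEQ = 88956, len = 1142 B, covers [88956, 90097]
Segment 2: SEQ = 90098, len = 1009 B, covers [90098, 91106] [LOST]
Segment 3: SEQ = 91107, len = 1008 B, covers [91107, 92114]
In-order data received: bytes [88956, 90097] (segments 1..1).
Segment 2 missing -> gap begins at byte 90098; later segments buffered out of order.
Cumulative ACK = next expected in-order byte = 88956 + 1142 = 90098

90098


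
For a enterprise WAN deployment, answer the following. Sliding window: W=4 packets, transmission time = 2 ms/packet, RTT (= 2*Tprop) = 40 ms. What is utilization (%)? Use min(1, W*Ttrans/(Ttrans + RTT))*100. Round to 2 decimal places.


Given: W = 4, Ttrans = 2 ms, RTT = 40 ms (= 2 * Tprop, Tprop = 20 ms)
Cycle time = Ttrans + RTT = 2 + 40 = 42 ms (first packet sent until its ACK returns)
W * Ttrans = 4 * 2 = 8 ms of sending per cycle
W * Ttrans / (Ttrans + RTT) = 8 / 42 = 0.190476
U = min(1, 0.190476) = 0.190476
U% = 19.05%

19.05


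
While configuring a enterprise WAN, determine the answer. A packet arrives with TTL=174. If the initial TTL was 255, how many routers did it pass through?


Given: initial TTL = 255, received TTL = 174
Hops = initial TTL - received TTL
Hops = 255 - 174 = 81

81


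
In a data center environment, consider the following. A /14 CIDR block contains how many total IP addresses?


Given: CIDR prefix /14
Host bits = 32 - 14 = 18
Total addresses = 2^18 = 262144

262144


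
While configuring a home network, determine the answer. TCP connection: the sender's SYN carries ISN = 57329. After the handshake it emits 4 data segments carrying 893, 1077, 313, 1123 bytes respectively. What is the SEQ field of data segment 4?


The SYN occupies sequence number ISN = 57329, so the first data byte is ISN + 1 = 57330.
SEQ of data segment i = (ISN + 1) + sum of payload sizes of segments 1..i-1.
Segment 1: SEQ = 57330, payload = 893 bytes
Segment 2: SEQ = 58223, payload = 1077 bytes
Segment 3: SEQ = 59300, payload = 313 bytes
Segment 4: SEQ = 59613, payload = 1123 bytes
SEQ of segment 4 = 57330 + 893 + 1077 + 313 = 59613

59613


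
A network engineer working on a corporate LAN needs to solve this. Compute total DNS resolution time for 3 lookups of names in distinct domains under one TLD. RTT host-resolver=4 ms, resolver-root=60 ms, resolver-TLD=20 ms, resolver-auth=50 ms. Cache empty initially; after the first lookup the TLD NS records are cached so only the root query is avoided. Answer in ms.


Lookup 1 (cold cache): local + root + TLD + auth = 4 + 60 + 20 + 50 = 134 ms
Lookups 2..3 (TLD NS cached -> skip root; new domain -> still ask TLD and auth): local + TLD + auth = 4 + 20 + 50 = 74 ms each
Remaining 2 lookups: 2 * 74 = 148 ms
Total = 134 + 148 = 282 ms

282


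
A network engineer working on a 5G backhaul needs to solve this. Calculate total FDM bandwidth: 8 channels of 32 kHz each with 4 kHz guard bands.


Given: 8 channels, 32 kHz each, guard = 4 kHz
Channel bandwidth = 8 * 32 = 256 kHz
Guard bands = 7 gaps * 4 kHz = 28 kHz
Total = 256 + 28 = 284 kHz

284


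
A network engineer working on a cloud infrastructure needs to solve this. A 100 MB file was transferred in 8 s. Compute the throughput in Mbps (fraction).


Given: file = 100 MB, time = 8 s
File in Mb = 100 * 8 = 800 Mb
Throughput = 800 / 8 Mbps
Throughput = 100 Mbps

100


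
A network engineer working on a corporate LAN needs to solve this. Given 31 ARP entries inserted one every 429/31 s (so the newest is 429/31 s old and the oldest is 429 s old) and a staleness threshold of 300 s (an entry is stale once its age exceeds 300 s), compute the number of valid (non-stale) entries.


Ages are k * 429/31 s for k = 1..31 (spacing = 13.8387 s).
Entry k is valid iff k * 429/31 <= 300 iff k <= 31 * 300 / 429 = 21.6783
n_valid = floor(21.6783) = 21
(n_stale = 31 - 21 = 10)

21


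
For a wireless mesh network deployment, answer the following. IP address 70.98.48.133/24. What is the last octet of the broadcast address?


Given: IP = 70.98.48.133, prefix = /24
Host bits = 32 - 24 = 8
Network last octet = 133 AND mask = 0
Host part size = 2^8 - 1 = 255
Broadcast last octet = 0 OR 255 = 255

255


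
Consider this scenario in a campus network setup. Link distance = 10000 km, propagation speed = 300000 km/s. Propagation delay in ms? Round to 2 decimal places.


Given: distance = 10000 km, speed = 300000 km/s
Delay = distance / speed = 10000 / 300000 seconds
Delay in ms = 10000 * 1000 / 300000
Delay = 33.3333 ms
Rounded to 2 dp = 33.33 ms

33.33


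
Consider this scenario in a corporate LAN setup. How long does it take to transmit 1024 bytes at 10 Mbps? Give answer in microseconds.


Given: packet = 1024 bytes, bandwidth = 10 Mbps
Packet in bits = 1024 * 8 = 8192 bits
Bandwidth = 10 * 10^6 = 10000000 bps
Time = 8192 / 10000000 seconds
Time in us = 8192 * 10^6 / 10000000 = 819.2

819.2


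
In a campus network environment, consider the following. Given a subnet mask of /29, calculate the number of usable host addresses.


Given: subnet mask /29
Host bits = 32 - 29 = 3
Total addresses = 2^3 = 8
Usable hosts = 8 - 2 (network + broadcast) = 6

6


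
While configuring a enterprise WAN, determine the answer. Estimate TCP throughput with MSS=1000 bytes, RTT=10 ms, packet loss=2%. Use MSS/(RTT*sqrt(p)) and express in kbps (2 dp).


Given: MSS = 1000 bytes, RTT = 10 ms, loss = 2%
RTT in seconds = 10 / 1000 = 0.01
Loss rate = 2% = 0.02
sqrt(loss) = sqrt(0.02) = 0.141421356237
Throughput (bytes/s) = 1000 / (0.01 * 0.141421356237) = 707106.7812
Throughput (kbps) = 707106.7812 * 8 / 1000 = 5656.854249 -> 5656.85 kbps (2 dp)

5656.85


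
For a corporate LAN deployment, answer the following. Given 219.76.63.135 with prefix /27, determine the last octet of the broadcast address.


Given: IP = 219.76.63.135, prefix = /27
Host bits = 32 - 27 = 5
Network last octet = 135 AND mask = 128
Host part size = 2^5 - 1 = 31
Broadcast last octet = 128 OR 31 = 159

159


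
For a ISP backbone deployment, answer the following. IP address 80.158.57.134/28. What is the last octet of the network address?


Given: IP = 80.158.57.134, prefix = /28
Subnet mask = 255.255.255.240
Last octet of IP: 134
Last octet of mask: 240
Network last octet = 134 AND 240 = 128

128


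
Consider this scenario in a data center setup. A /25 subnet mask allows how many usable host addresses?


Given: subnet mask /25
Host bits = 32 - 25 = 7
Total addresses = 2^7 = 128
Usable hosts = 128 - 2 (network + broadcast) = 126

126


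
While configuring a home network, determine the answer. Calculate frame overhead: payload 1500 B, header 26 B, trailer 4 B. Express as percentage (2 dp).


Given: payload = 1500 B, header = 26 B, trailer = 4 B
Overhead bytes = header + trailer = 26 + 4 = 30
Total frame = payload + overhead = 1500 + 30 = 1530
Overhead % = 30 / 1530 * 100 = 1.9608% -> 1.96% (2 dp)

1.96
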